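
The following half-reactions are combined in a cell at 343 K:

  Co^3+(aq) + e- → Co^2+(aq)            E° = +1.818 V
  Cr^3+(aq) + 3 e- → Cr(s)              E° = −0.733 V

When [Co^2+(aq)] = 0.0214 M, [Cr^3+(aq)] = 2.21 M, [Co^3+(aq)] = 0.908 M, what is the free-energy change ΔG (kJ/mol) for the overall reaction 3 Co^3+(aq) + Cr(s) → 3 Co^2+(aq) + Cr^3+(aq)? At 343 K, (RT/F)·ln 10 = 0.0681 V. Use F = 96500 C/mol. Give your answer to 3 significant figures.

With Co³⁺/Co²⁺ reduced at the cathode, E°cell = +1.818 − (−0.733) = +2.551 V and n = 3.
The reaction quotient is ([Co^2+(aq)]^3·[Cr^3+(aq)]) / [Co^3+(aq)]^3 = 2.89×10^−5; by Nernst, E = +2.551 − (0.0681/3)(−4.539) = +2.6540 V.
ΔG = −nFE = −(3)(96500)(+2.6540) J/mol = −768 kJ/mol.

−768 kJ/mol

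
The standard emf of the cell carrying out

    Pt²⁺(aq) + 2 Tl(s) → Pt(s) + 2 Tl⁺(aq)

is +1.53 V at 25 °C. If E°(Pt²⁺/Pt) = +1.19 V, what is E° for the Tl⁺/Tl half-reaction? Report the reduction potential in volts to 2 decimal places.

In the reaction as written the Pt²⁺/Pt couple is reduced (cathode) and Tl⁺/Tl is oxidized (anode), so E°cell = E°(Pt²⁺/Pt) − E°(Tl⁺/Tl).
E°(Tl⁺/Tl) = E°(cathode) − E°cell = +1.19 − (+1.53) = −0.34 V.

−0.34 V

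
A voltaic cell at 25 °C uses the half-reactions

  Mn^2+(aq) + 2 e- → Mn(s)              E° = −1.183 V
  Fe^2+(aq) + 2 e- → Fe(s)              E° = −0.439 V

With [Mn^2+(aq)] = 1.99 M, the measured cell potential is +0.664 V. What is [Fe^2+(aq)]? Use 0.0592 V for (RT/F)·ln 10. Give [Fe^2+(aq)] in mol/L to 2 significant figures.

With Fe²⁺/Fe at the cathode and Mn²⁺/Mn at the anode, E°cell = −0.439 − (−1.183) = +0.744 V (n = 2).
From the Nernst equation, log Q = n(E° − E)/0.0592 = 2·(+0.744 − (+0.664))/0.0592 = 2.703.
The balanced reaction is Fe^2+(aq) + Mn(s) → Fe(s) + Mn^2+(aq), so Q = [Mn^2+(aq)] / [Fe^2+(aq)].
Isolating [Fe^2+(aq)] in Q = 10^{2.703} yields log [Fe^2+(aq)] = −2.404, i.e. 0.0039 M.

0.0039 M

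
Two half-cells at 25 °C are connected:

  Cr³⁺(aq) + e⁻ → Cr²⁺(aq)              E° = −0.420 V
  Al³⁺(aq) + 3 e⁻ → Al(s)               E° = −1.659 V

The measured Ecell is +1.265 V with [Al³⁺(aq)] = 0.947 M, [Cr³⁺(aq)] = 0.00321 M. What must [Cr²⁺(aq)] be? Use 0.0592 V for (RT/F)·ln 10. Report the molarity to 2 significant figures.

The Cr³⁺/Cr²⁺ couple has the larger reduction potential, so it is the cathode: E°cell = −0.420 − (−1.659) = +1.239 V and n = 3.
From the Nernst equation, log Q = n(E° − E)/0.0592 = 3·(+1.239 − (+1.265))/0.0592 = −1.318.
For 3 Cr³⁺(aq) + Al(s) → 3 Cr²⁺(aq) + Al³⁺(aq), the reaction quotient is Q = ([Cr²⁺(aq)]^3·[Al³⁺(aq)]) / [Cr³⁺(aq)]^3.
Substituting the known concentrations and solving, log [Cr²⁺(aq)] = −2.925 and [Cr²⁺(aq)] = 0.0012 M.

0.0012 M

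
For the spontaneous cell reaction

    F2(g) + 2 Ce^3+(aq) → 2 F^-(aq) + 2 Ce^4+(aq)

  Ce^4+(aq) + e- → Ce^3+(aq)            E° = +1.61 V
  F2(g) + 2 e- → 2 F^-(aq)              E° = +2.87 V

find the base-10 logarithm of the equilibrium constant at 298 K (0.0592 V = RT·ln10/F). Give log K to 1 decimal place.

The F₂/F⁻ couple is reduced (cathode); E°cell = +2.87 − (+1.61) = +1.26 V with n = 2.
At equilibrium E = 0, so log K = nE°cell / 0.0592 = (2)(+1.26) / 0.0592 = 42.6.

log K = 42.6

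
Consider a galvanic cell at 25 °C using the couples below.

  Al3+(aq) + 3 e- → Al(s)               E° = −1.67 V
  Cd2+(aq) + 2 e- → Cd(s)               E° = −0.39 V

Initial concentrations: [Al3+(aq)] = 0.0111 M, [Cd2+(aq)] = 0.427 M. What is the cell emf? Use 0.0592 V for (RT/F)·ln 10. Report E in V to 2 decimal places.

+1.31 V

Cd²⁺/Cd is reduced (cathode, E° = −0.39 V) and Al³⁺/Al is oxidized (anode).
E°cell = −0.39 − (−1.67) = +1.28 V, with n = 6 electrons transferred.
The balanced reaction is 3 Cd2+(aq) + 2 Al(s) → 3 Cd(s) + 2 Al3+(aq), so Q = [Al3+(aq)]^2 / [Cd2+(aq)]^3 = 0.00158 and log Q = −2.801.
Applying E = E° − (RT ln10/nF)·log Q gives +1.28 − (0.0592/6)(−2.801) = +1.31 V.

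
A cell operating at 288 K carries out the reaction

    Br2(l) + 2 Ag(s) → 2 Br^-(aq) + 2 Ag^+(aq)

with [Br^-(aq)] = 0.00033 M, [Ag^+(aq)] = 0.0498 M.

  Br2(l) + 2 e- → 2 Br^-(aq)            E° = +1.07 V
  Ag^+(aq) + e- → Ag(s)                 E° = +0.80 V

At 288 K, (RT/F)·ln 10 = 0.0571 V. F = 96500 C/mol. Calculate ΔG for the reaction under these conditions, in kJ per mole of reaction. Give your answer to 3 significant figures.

With Br₂/Br⁻ reduced at the cathode, E°cell = +1.07 − (+0.80) = +0.27 V and n = 2.
Q = [Br^-(aq)]^2·[Ag^+(aq)]^2 = 2.7×10^−10, so log Q = −9.569 and E = +0.27 − (0.0571/2)(−9.569) = +0.5432 V.
Then ΔG = −nFE = −2 × 96500 × +0.5432 J/mol = −105 kJ/mol.

−105 kJ/mol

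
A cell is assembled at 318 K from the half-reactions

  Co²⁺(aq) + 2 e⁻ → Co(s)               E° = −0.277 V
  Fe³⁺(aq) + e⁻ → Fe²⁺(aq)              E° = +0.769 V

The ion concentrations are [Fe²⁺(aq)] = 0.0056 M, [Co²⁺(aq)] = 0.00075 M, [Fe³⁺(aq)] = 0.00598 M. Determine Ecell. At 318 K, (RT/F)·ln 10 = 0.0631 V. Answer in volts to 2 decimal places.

Since E°(Fe³⁺/Fe²⁺) > E°(Co²⁺/Co), Fe³⁺/Fe²⁺ serves as the cathode.
The standard potential is +0.769 − (−0.277) = +1.046 V and the balanced reaction transfers n = 2 electrons.
The balanced reaction is 2 Fe³⁺(aq) + Co(s) → 2 Fe²⁺(aq) + Co²⁺(aq), so Q = ([Fe²⁺(aq)]^2·[Co²⁺(aq)]) / [Fe³⁺(aq)]^2 = 0.000658 and log Q = −3.182.
Applying E = E° − (RT ln10/nF)·log Q gives +1.046 − (0.0631/2)(−3.182) = +1.15 V.

+1.15 V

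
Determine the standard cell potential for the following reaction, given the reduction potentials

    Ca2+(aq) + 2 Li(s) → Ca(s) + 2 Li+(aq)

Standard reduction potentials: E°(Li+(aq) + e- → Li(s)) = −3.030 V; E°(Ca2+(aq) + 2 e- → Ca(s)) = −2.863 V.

+0.167 V

Ca2+(aq) gains electrons, so the Ca²⁺/Ca couple is the cathode; the Li⁺/Li couple is the anode.
E°cell = E°(cathode) − E°(anode) = −2.863 − (−3.030) = +0.167 V.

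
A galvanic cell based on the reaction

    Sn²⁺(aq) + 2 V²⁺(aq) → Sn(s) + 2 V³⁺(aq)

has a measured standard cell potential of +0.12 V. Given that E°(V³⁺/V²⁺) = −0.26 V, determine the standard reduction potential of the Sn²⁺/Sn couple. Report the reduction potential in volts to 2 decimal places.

In the reaction as written the Sn²⁺/Sn couple is reduced (cathode) and V³⁺/V²⁺ is oxidized (anode), so E°cell = E°(Sn²⁺/Sn) − E°(V³⁺/V²⁺).
E°(Sn²⁺/Sn) = E°cell + E°(anode) = +0.12 + (−0.26) = −0.14 V.

−0.14 V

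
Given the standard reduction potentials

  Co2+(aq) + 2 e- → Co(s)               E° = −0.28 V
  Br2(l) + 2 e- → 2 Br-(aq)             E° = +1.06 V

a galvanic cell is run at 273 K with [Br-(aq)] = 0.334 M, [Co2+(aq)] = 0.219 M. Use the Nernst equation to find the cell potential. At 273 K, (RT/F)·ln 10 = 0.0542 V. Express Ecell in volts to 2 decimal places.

+1.38 V

Since E°(Br₂/Br⁻) > E°(Co²⁺/Co), Br₂/Br⁻ serves as the cathode.
The standard potential is +1.06 − (−0.28) = +1.34 V and the balanced reaction transfers n = 2 electrons.
For the overall reaction Br2(l) + Co(s) → 2 Br-(aq) + Co2+(aq), Q = [Br-(aq)]^2·[Co2+(aq)] = 0.0244, giving log Q = −1.612.
E = E° − (0.0542/n)·log Q = +1.34 − (0.0542/2)(−1.612) = +1.38 V.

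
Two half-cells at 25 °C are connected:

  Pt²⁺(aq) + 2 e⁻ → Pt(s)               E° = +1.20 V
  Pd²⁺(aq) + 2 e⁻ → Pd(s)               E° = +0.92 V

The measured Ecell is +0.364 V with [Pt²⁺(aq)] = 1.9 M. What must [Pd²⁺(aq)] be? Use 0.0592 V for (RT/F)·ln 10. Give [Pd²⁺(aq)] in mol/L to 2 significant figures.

The Pt²⁺/Pt couple has the larger reduction potential, so it is the cathode: E°cell = +1.20 − (+0.92) = +0.28 V and n = 2.
Since E = E° − (0.0592/n)·log Q, log Q = n(E° − E)/0.0592 = −2.838.
The balanced reaction is Pt²⁺(aq) + Pd(s) → Pt(s) + Pd²⁺(aq), so Q = [Pd²⁺(aq)] / [Pt²⁺(aq)].
Isolating [Pd²⁺(aq)] in Q = 10^{−2.838} yields log [Pd²⁺(aq)] = −2.559, i.e. 0.0028 M.

0.0028 M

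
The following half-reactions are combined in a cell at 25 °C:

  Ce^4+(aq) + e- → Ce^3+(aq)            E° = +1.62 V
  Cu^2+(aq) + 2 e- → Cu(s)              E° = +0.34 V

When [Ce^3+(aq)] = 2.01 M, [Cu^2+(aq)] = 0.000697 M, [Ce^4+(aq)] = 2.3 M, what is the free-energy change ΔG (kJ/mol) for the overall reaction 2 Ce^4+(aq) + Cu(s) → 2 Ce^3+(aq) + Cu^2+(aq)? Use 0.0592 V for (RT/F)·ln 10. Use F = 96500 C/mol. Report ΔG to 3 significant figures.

The standard cell potential is +1.62 − (+0.34) = +1.28 V, with n = 2 electrons in the balanced equation.
Q = ([Ce^3+(aq)]^2·[Cu^2+(aq)]) / [Ce^4+(aq)]^2 = 0.000532, so log Q = −3.274 and E = +1.28 − (0.0592/2)(−3.274) = +1.3769 V.
ΔG = −nFE = −(2)(96500)(+1.3769) J/mol = −266 kJ/mol.

−266 kJ/mol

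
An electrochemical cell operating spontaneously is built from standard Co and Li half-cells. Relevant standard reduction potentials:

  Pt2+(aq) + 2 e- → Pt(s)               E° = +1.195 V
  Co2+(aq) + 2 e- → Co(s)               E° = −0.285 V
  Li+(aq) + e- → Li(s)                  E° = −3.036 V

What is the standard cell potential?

+2.751 V

The Co²⁺/Co couple has the higher E°, so Co ion is reduced (cathode) and Li is oxidized (anode).
E°cell = E°(cathode) − E°(anode) = −0.285 − (−3.036) = +2.751 V.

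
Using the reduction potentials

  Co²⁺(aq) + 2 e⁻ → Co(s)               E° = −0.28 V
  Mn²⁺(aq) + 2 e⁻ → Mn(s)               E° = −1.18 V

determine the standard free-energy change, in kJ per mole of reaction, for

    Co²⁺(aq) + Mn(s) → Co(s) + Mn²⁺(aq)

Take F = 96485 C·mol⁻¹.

In the reaction as written Co²⁺(aq) is reduced, so the Co²⁺/Co couple is the cathode and Mn²⁺/Mn is the anode.
E°cell = −0.28 − (−1.18) = +0.90 V; balancing electrons gives n = 2.
ΔG° = −nFE°cell = −(2)(96485)(+0.90) J/mol = −174 kJ/mol.

−174 kJ/mol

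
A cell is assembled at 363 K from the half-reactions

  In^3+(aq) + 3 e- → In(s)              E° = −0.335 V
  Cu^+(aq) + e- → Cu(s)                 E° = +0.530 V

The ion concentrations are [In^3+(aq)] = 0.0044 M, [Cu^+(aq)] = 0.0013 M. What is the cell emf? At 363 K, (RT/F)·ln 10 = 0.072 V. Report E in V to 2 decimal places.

+0.71 V

Since E°(Cu⁺/Cu) > E°(In³⁺/In), Cu⁺/Cu serves as the cathode.
The standard potential is +0.530 − (−0.335) = +0.865 V and the balanced reaction transfers n = 3 electrons.
The balanced reaction is 3 Cu^+(aq) + In(s) → 3 Cu(s) + In^3+(aq), so Q = [In^3+(aq)] / [Cu^+(aq)]^3 = 2×10^6 and log Q = 6.302.
Applying E = E° − (RT ln10/nF)·log Q gives +0.865 − (0.072/3)(6.302) = +0.71 V.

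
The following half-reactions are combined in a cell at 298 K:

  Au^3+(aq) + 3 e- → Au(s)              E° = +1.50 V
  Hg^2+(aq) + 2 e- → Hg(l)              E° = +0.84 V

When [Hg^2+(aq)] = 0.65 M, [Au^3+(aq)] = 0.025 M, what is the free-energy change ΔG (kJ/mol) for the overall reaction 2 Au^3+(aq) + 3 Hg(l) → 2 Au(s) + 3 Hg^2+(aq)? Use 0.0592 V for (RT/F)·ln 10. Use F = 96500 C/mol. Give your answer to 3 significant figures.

−367 kJ/mol

With Au³⁺/Au reduced at the cathode, E°cell = +1.50 − (+0.84) = +0.66 V and n = 6.
Here Q = [Hg^2+(aq)]^3 / [Au^3+(aq)]^2 = 439 (log Q = 2.643), giving E = +0.66 − (0.0592/6)·(2.643) = +0.6339 V.
ΔG = −nFE = −(6)(96500)(+0.6339) J/mol = −367 kJ/mol.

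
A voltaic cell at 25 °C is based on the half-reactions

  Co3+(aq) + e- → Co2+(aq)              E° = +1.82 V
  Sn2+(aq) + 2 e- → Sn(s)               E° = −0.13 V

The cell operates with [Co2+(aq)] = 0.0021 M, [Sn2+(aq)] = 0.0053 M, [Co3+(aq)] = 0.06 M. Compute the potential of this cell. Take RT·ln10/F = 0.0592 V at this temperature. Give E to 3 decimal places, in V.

+2.104 V

The Co³⁺/Co²⁺ couple has the more positive E°, so it is the cathode; Sn²⁺/Sn is the anode.
E°cell = E°cat − E°an = +1.82 − (−0.13) = +1.95 V; n = 2.
Balancing gives 2 Co3+(aq) + Sn(s) → 2 Co2+(aq) + Sn2+(aq); hence Q = ([Co2+(aq)]^2·[Sn2+(aq)]) / [Co3+(aq)]^2 = 6.49×10^−6 (log Q = −5.188).
By the Nernst equation, E = +1.95 − (0.0592/2)·(−5.188) = +2.104 V.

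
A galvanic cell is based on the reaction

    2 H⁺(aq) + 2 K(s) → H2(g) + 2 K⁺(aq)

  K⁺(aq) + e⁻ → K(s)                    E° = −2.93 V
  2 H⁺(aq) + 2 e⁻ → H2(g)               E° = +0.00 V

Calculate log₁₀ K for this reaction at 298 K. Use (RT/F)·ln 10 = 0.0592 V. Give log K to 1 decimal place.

log K = 99.0

The 2H⁺/H₂ couple is reduced (cathode); E°cell = +0.00 − (−2.93) = +2.93 V with n = 2.
At equilibrium E = 0, so log K = nE°cell / 0.0592 = (2)(+2.93) / 0.0592 = 99.0.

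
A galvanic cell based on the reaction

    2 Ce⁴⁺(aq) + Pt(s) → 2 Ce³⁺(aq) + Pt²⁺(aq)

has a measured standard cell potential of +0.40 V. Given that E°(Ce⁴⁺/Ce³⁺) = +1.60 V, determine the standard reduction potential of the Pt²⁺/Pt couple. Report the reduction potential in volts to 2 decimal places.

+1.20 V

In the reaction as written the Ce⁴⁺/Ce³⁺ couple is reduced (cathode) and Pt²⁺/Pt is oxidized (anode), so E°cell = E°(Ce⁴⁺/Ce³⁺) − E°(Pt²⁺/Pt).
E°(Pt²⁺/Pt) = E°(cathode) − E°cell = +1.60 − (+0.40) = +1.20 V.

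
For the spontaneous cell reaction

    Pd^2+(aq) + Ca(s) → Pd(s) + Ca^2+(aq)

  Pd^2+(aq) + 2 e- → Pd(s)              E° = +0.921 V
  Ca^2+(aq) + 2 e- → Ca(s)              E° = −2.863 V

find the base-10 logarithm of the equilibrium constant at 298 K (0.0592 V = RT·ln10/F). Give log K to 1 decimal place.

log K = 127.8

The Pd²⁺/Pd couple is reduced (cathode); E°cell = +0.921 − (−2.863) = +3.784 V with n = 2.
At equilibrium E = 0, so log K = nE°cell / 0.0592 = (2)(+3.784) / 0.0592 = 127.8.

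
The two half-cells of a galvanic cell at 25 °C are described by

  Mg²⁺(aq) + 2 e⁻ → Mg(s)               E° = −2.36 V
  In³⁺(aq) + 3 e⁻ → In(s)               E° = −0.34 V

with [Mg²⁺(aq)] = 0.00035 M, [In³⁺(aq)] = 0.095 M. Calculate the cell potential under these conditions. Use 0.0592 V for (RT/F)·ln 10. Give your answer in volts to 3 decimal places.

The In³⁺/In couple has the more positive E°, so it is the cathode; Mg²⁺/Mg is the anode.
E°cell = −0.34 − (−2.36) = +2.02 V, with n = 6 electrons transferred.
Balancing gives 2 In³⁺(aq) + 3 Mg(s) → 2 In(s) + 3 Mg²⁺(aq); hence Q = [Mg²⁺(aq)]^3 / [In³⁺(aq)]^2 = 4.75×10^−9 (log Q = −8.323).
By the Nernst equation, E = +2.02 − (0.0592/6)·(−8.323) = +2.102 V.

+2.102 V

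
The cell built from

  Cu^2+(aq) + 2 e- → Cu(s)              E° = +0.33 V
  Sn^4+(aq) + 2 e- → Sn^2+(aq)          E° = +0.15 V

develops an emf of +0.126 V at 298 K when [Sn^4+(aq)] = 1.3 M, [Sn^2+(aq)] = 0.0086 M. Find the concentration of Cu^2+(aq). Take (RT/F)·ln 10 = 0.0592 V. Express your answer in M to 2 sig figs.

2.3 M

The Cu²⁺/Cu couple has the larger reduction potential, so it is the cathode: E°cell = +0.33 − (+0.15) = +0.18 V and n = 2.
Rearranging E = E° − (0.0592/n)·log Q gives log Q = 2(+0.18 − (+0.126))/0.0592 = 1.824.
Balancing electrons gives Cu^2+(aq) + Sn^2+(aq) → Cu(s) + Sn^4+(aq); thus Q = [Sn^4+(aq)] / ([Cu^2+(aq)]·[Sn^2+(aq)]).
Substituting the known concentrations and solving, log [Cu^2+(aq)] = 0.355 and [Cu^2+(aq)] = 2.3 M.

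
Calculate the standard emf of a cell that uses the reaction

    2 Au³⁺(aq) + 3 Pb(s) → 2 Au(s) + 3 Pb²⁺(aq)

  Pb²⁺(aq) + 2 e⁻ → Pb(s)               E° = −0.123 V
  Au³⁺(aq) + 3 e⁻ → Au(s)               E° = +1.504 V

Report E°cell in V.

+1.627 V

In the reaction as written, Au³⁺(aq) is reduced (cathode) and Pb²⁺(aq) is produced by oxidation at the anode.
E°cell = E°(cathode) − E°(anode) = +1.504 − (−0.123) = +1.627 V.
The positive value indicates the reaction is spontaneous as written.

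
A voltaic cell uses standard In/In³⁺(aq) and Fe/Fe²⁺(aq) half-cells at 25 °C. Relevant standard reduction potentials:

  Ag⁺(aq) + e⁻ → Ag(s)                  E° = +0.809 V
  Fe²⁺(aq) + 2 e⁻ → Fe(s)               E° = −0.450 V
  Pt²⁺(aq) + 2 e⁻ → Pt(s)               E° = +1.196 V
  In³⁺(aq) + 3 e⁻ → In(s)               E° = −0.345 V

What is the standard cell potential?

+0.105 V

Of the two couples in this cell, the one with the more positive reduction potential is reduced at the cathode: here that is In³⁺/In (−0.345 V); Fe²⁺/Fe (−0.450 V) is the anode.
E°cell = E°(cathode) − E°(anode) = −0.345 − (−0.450) = +0.105 V.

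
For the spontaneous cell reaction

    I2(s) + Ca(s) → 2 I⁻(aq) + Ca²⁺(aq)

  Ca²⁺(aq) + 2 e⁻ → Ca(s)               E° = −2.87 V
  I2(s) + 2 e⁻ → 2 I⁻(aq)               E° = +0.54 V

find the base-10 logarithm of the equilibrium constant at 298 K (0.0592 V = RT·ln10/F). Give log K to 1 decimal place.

log K = 115.2

The I₂/I⁻ couple is reduced (cathode); E°cell = +0.54 − (−2.87) = +3.41 V with n = 2.
At equilibrium E = 0, so log K = nE°cell / 0.0592 = (2)(+3.41) / 0.0592 = 115.2.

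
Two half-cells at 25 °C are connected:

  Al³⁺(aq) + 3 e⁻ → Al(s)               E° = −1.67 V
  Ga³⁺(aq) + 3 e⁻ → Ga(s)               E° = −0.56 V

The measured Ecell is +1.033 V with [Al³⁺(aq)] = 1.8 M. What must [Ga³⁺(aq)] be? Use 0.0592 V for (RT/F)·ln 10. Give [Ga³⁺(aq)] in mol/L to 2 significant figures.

Ga³⁺/Ga is the cathode (higher E°); E°cell = −0.56 − (−1.67) = +1.11 V with n = 3.
Rearranging E = E° − (0.0592/n)·log Q gives log Q = 3(+1.11 − (+1.033))/0.0592 = 3.902.
For Ga³⁺(aq) + Al(s) → Ga(s) + Al³⁺(aq), the reaction quotient is Q = [Al³⁺(aq)] / [Ga³⁺(aq)].
Substituting the known concentrations and solving, log [Ga³⁺(aq)] = −3.647 and [Ga³⁺(aq)] = 0.00023 M.

0.00023 M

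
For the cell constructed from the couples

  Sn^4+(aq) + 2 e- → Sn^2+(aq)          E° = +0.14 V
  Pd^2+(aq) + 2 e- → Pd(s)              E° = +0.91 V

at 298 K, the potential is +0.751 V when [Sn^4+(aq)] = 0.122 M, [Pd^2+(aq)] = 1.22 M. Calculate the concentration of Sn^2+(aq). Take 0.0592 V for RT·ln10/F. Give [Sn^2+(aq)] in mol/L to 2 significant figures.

Pd²⁺/Pd is the cathode (higher E°); E°cell = +0.91 − (+0.14) = +0.77 V with n = 2.
Since E = E° − (0.0592/n)·log Q, log Q = n(E° − E)/0.0592 = 0.642.
Balancing electrons gives Pd^2+(aq) + Sn^2+(aq) → Pd(s) + Sn^4+(aq); thus Q = [Sn^4+(aq)] / ([Pd^2+(aq)]·[Sn^2+(aq)]).
Isolating [Sn^2+(aq)] in Q = 10^{0.642} yields log [Sn^2+(aq)] = −1.642, i.e. 0.023 M.

0.023 M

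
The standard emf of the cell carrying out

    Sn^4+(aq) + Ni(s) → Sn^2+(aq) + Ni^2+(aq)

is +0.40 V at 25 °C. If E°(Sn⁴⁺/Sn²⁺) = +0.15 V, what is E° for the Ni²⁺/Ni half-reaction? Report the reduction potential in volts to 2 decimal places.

−0.25 V

In the reaction as written the Sn⁴⁺/Sn²⁺ couple is reduced (cathode) and Ni²⁺/Ni is oxidized (anode), so E°cell = E°(Sn⁴⁺/Sn²⁺) − E°(Ni²⁺/Ni).
E°(Ni²⁺/Ni) = E°(cathode) − E°cell = +0.15 − (+0.40) = −0.25 V.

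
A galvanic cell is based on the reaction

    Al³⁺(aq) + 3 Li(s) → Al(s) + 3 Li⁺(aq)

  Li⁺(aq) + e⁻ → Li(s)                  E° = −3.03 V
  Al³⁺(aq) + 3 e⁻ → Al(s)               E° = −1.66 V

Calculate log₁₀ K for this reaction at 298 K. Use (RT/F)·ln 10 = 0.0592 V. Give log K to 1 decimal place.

The Al³⁺/Al couple is reduced (cathode); E°cell = −1.66 − (−3.03) = +1.37 V with n = 3.
At equilibrium E = 0, so log K = nE°cell / 0.0592 = (3)(+1.37) / 0.0592 = 69.4.

log K = 69.4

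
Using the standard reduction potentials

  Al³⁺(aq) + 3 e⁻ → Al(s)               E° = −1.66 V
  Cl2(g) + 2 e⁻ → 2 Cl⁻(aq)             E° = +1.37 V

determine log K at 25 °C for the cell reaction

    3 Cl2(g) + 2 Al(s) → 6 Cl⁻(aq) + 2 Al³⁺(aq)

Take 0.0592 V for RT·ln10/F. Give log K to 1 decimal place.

The Cl₂/Cl⁻ couple is reduced (cathode); E°cell = +1.37 − (−1.66) = +3.03 V with n = 6.
At equilibrium E = 0, so log K = nE°cell / 0.0592 = (6)(+3.03) / 0.0592 = 307.1.

log K = 307.1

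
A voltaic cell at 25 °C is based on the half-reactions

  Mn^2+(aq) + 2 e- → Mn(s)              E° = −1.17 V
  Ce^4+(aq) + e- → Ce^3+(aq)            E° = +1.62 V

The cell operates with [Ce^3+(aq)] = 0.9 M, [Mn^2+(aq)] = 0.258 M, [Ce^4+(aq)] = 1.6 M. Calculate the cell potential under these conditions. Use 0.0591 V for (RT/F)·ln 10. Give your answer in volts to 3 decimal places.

+2.822 V

Since E°(Ce⁴⁺/Ce³⁺) > E°(Mn²⁺/Mn), Ce⁴⁺/Ce³⁺ serves as the cathode.
E°cell = +1.62 − (−1.17) = +2.79 V, with n = 2 electrons transferred.
For the overall reaction 2 Ce^4+(aq) + Mn(s) → 2 Ce^3+(aq) + Mn^2+(aq), Q = ([Ce^3+(aq)]^2·[Mn^2+(aq)]) / [Ce^4+(aq)]^2 = 0.0816, giving log Q = −1.088.
By the Nernst equation, E = +2.79 − (0.0591/2)·(−1.088) = +2.822 V.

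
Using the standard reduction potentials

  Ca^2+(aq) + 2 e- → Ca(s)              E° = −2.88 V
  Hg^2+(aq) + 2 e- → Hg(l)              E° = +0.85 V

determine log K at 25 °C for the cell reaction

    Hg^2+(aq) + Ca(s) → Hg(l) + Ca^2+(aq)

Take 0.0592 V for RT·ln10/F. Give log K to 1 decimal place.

log K = 126.0

The Hg²⁺/Hg couple is reduced (cathode); E°cell = +0.85 − (−2.88) = +3.73 V with n = 2.
At equilibrium E = 0, so log K = nE°cell / 0.0592 = (2)(+3.73) / 0.0592 = 126.0.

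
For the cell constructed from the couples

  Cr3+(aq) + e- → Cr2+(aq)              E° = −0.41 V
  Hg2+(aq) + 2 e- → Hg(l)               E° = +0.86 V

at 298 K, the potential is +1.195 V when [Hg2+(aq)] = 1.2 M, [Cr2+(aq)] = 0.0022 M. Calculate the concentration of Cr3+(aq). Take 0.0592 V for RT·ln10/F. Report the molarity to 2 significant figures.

With Hg²⁺/Hg at the cathode and Cr³⁺/Cr²⁺ at the anode, E°cell = +0.86 − (−0.41) = +1.27 V (n = 2).
Rearranging E = E° − (0.0592/n)·log Q gives log Q = 2(+1.27 − (+1.195))/0.0592 = 2.534.
The balanced reaction is Hg2+(aq) + 2 Cr2+(aq) → Hg(l) + 2 Cr3+(aq), so Q = [Cr3+(aq)]^2 / ([Hg2+(aq)]·[Cr2+(aq)]^2).
Solving for the unknown gives log [Cr3+(aq)] = −1.351, so [Cr3+(aq)] ≈ 0.045 M.

0.045 M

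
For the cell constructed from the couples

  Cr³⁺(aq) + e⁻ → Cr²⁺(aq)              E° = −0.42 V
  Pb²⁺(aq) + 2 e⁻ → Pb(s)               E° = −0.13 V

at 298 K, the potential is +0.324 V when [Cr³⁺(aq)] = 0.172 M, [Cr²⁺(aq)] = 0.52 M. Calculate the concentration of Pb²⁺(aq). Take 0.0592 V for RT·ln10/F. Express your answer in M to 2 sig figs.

1.5 M

Pb²⁺/Pb is the cathode (higher E°); E°cell = −0.13 − (−0.42) = +0.29 V with n = 2.
Rearranging E = E° − (0.0592/n)·log Q gives log Q = 2(+0.29 − (+0.324))/0.0592 = −1.149.
The balanced reaction is Pb²⁺(aq) + 2 Cr²⁺(aq) → Pb(s) + 2 Cr³⁺(aq), so Q = [Cr³⁺(aq)]^2 / ([Pb²⁺(aq)]·[Cr²⁺(aq)]^2).
Isolating [Pb²⁺(aq)] in Q = 10^{−1.149} yields log [Pb²⁺(aq)] = 0.188, i.e. 1.5 M.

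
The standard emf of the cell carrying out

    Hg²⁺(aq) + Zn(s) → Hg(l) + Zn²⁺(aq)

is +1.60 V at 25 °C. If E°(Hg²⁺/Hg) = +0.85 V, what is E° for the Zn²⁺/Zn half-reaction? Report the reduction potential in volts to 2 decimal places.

−0.75 V

In the reaction as written the Hg²⁺/Hg couple is reduced (cathode) and Zn²⁺/Zn is oxidized (anode), so E°cell = E°(Hg²⁺/Hg) − E°(Zn²⁺/Zn).
E°(Zn²⁺/Zn) = E°(cathode) − E°cell = +0.85 − (+1.60) = −0.75 V.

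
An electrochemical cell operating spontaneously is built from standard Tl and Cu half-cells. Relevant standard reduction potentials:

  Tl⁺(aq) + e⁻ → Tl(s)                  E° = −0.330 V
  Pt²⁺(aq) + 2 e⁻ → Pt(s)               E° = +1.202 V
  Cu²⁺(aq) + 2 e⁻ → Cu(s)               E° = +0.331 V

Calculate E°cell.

The Cu²⁺/Cu couple has the higher E°, so Cu ion is reduced (cathode) and Tl is oxidized (anode).
E°cell = E°(cathode) − E°(anode) = +0.331 − (−0.330) = +0.661 V.

+0.661 V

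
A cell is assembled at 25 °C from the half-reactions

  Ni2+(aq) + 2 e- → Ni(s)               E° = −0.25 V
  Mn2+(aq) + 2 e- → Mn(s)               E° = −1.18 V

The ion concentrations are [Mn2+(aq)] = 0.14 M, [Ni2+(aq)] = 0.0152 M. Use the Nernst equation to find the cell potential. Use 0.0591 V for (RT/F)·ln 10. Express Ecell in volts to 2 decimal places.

The Ni²⁺/Ni couple has the more positive E°, so it is the cathode; Mn²⁺/Mn is the anode.
E°cell = −0.25 − (−1.18) = +0.93 V, with n = 2 electrons transferred.
The balanced reaction is Ni2+(aq) + Mn(s) → Ni(s) + Mn2+(aq), so Q = [Mn2+(aq)] / [Ni2+(aq)] = 9.21 and log Q = 0.964.
By the Nernst equation, E = +0.93 − (0.0591/2)·(0.964) = +0.90 V.

+0.90 V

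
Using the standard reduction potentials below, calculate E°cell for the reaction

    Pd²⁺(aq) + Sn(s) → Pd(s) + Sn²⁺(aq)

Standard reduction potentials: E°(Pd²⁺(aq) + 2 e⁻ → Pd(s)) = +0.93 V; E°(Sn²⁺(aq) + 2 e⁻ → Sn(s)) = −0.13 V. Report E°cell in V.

In the reaction as written, Pd²⁺(aq) is reduced (cathode) and Sn²⁺(aq) is produced by oxidation at the anode.
E°cell = E°(cathode) − E°(anode) = +0.93 − (−0.13) = +1.06 V.
The positive value indicates the reaction is spontaneous as written.

+1.06 V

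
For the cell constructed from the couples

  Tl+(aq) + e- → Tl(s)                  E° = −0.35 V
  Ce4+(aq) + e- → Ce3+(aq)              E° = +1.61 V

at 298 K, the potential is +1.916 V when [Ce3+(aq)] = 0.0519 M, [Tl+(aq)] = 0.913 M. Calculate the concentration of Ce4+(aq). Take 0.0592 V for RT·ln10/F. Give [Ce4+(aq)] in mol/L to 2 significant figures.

Ce⁴⁺/Ce³⁺ is the cathode (higher E°); E°cell = +1.61 − (−0.35) = +1.96 V with n = 1.
Rearranging E = E° − (0.0592/n)·log Q gives log Q = 1(+1.96 − (+1.916))/0.0592 = 0.743.
For Ce4+(aq) + Tl(s) → Ce3+(aq) + Tl+(aq), the reaction quotient is Q = ([Ce3+(aq)]·[Tl+(aq)]) / [Ce4+(aq)].
Isolating [Ce4+(aq)] in Q = 10^{0.743} yields log [Ce4+(aq)] = −2.067, i.e. 0.0086 M.

0.0086 M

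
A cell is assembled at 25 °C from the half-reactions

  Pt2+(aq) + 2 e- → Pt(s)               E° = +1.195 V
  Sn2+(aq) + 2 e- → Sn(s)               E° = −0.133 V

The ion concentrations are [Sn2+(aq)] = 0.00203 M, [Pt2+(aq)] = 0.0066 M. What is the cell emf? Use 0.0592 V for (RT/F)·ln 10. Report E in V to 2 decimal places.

The Pt²⁺/Pt couple has the more positive E°, so it is the cathode; Sn²⁺/Sn is the anode.
E°cell = E°cat − E°an = +1.195 − (−0.133) = +1.328 V; n = 2.
The balanced reaction is Pt2+(aq) + Sn(s) → Pt(s) + Sn2+(aq), so Q = [Sn2+(aq)] / [Pt2+(aq)] = 0.308 and log Q = −0.512.
By the Nernst equation, E = +1.328 − (0.0592/2)·(−0.512) = +1.34 V.

+1.34 V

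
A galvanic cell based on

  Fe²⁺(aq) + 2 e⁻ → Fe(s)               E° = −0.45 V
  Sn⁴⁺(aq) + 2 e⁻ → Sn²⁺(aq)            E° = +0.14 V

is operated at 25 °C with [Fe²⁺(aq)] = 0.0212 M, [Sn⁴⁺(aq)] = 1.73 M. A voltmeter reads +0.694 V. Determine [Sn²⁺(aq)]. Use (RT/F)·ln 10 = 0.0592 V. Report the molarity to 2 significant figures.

0.025 M

With Sn⁴⁺/Sn²⁺ at the cathode and Fe²⁺/Fe at the anode, E°cell = +0.14 − (−0.45) = +0.59 V (n = 2).
From the Nernst equation, log Q = n(E° − E)/0.0592 = 2·(+0.59 − (+0.694))/0.0592 = −3.514.
Balancing electrons gives Sn⁴⁺(aq) + Fe(s) → Sn²⁺(aq) + Fe²⁺(aq); thus Q = ([Sn²⁺(aq)]·[Fe²⁺(aq)]) / [Sn⁴⁺(aq)].
Solving for the unknown gives log [Sn²⁺(aq)] = −1.602, so [Sn²⁺(aq)] ≈ 0.025 M.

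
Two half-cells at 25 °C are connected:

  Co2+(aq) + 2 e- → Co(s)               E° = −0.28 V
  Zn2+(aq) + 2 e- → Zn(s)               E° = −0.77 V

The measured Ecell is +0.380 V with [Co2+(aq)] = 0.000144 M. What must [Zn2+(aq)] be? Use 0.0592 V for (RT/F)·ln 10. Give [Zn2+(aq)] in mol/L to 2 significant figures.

Co²⁺/Co is the cathode (higher E°); E°cell = −0.28 − (−0.77) = +0.49 V with n = 2.
From the Nernst equation, log Q = n(E° − E)/0.0592 = 2·(+0.49 − (+0.380))/0.0592 = 3.716.
For Co2+(aq) + Zn(s) → Co(s) + Zn2+(aq), the reaction quotient is Q = [Zn2+(aq)] / [Co2+(aq)].
Isolating [Zn2+(aq)] in Q = 10^{3.716} yields log [Zn2+(aq)] = −0.126, i.e. 0.75 M.

0.75 M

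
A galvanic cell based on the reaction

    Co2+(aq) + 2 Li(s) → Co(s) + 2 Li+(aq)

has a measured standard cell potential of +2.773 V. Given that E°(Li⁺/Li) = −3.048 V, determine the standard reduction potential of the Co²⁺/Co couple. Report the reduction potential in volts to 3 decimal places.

−0.275 V

In the reaction as written the Co²⁺/Co couple is reduced (cathode) and Li⁺/Li is oxidized (anode), so E°cell = E°(Co²⁺/Co) − E°(Li⁺/Li).
E°(Co²⁺/Co) = E°cell + E°(anode) = +2.773 + (−3.048) = −0.275 V.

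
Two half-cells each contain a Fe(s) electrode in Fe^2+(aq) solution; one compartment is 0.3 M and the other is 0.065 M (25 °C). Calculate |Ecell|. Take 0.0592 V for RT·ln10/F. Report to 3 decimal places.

0.020 V

For a concentration cell E°cell = 0, since both electrodes use the same couple.
The compartment with the higher Fe^2+(aq) concentration (0.3 M) acts as the cathode; ions are reduced there and produced at the dilute (0.065 M) anode.
With n = 2, Ecell = −(0.0592/2)·log([dilute]/[conc]) = −(0.0592/2)·log(0.065/0.3) = +0.020 V.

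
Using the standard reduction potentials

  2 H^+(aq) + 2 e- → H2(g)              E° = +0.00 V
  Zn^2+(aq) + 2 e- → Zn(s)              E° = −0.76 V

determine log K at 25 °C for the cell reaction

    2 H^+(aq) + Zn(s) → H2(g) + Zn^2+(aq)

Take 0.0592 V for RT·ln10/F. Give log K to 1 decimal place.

The 2H⁺/H₂ couple is reduced (cathode); E°cell = +0.00 − (−0.76) = +0.76 V with n = 2.
At equilibrium E = 0, so log K = nE°cell / 0.0592 = (2)(+0.76) / 0.0592 = 25.7.

log K = 25.7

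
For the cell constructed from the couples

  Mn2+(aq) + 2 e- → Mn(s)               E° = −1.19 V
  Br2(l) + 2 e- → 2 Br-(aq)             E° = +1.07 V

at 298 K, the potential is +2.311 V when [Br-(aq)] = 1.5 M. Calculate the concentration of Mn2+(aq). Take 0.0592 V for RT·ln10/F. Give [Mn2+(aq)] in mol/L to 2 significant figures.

The Br₂/Br⁻ couple has the larger reduction potential, so it is the cathode: E°cell = +1.07 − (−1.19) = +2.26 V and n = 2.
Since E = E° − (0.0592/n)·log Q, log Q = n(E° − E)/0.0592 = −1.723.
The balanced reaction is Br2(l) + Mn(s) → 2 Br-(aq) + Mn2+(aq), so Q = [Br-(aq)]^2·[Mn2+(aq)].
Solving for the unknown gives log [Mn2+(aq)] = −2.075, so [Mn2+(aq)] ≈ 0.0084 M.

0.0084 M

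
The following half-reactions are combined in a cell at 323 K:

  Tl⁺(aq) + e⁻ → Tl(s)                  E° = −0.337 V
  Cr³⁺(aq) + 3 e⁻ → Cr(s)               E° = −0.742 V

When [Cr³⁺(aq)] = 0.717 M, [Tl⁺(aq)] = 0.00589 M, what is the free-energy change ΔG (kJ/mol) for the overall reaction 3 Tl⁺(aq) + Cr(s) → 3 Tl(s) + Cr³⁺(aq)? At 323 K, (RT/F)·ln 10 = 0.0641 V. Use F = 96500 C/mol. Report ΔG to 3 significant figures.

E°cell = −0.337 − (−0.742) = +0.405 V; the balanced reaction transfers n = 3 electrons.
The reaction quotient is [Cr³⁺(aq)] / [Tl⁺(aq)]^3 = 3.51×10^6; by Nernst, E = +0.405 − (0.0641/3)(6.545) = +0.2652 V.
Finally ΔG = −nFE = −(3)(96500 C/mol)(+0.2652 V) = −76.8 kJ/mol.

−76.8 kJ/mol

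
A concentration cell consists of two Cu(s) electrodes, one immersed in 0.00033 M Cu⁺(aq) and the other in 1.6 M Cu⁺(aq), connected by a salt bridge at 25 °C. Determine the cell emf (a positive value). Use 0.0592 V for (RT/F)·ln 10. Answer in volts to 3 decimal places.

For a concentration cell E°cell = 0, since both electrodes use the same couple.
The compartment with the higher Cu⁺(aq) concentration (1.6 M) acts as the cathode; ions are reduced there and produced at the dilute (0.00033 M) anode.
With n = 1, Ecell = −(0.0592/1)·log([dilute]/[conc]) = −(0.0592/1)·log(0.00033/1.6) = +0.218 V.

0.218 V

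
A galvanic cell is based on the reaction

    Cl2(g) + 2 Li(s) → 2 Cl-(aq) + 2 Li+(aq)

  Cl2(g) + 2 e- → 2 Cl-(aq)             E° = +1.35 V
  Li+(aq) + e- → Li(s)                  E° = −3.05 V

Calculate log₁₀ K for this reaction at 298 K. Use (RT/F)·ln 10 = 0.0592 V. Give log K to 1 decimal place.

log K = 148.6

The Cl₂/Cl⁻ couple is reduced (cathode); E°cell = +1.35 − (−3.05) = +4.40 V with n = 2.
At equilibrium E = 0, so log K = nE°cell / 0.0592 = (2)(+4.40) / 0.0592 = 148.6.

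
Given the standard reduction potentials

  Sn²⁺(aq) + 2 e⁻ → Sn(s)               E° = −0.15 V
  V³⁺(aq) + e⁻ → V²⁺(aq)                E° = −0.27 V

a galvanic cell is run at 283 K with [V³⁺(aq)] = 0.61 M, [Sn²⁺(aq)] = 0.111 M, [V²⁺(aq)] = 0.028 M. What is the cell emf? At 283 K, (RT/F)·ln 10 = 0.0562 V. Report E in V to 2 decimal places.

Since E°(Sn²⁺/Sn) > E°(V³⁺/V²⁺), Sn²⁺/Sn serves as the cathode.
E°cell = E°cat − E°an = −0.15 − (−0.27) = +0.12 V; n = 2.
Balancing gives Sn²⁺(aq) + 2 V²⁺(aq) → Sn(s) + 2 V³⁺(aq); hence Q = [V³⁺(aq)]^2 / ([Sn²⁺(aq)]·[V²⁺(aq)]^2) = 4.28×10^3 (log Q = 3.631).
E = E° − (0.0562/n)·log Q = +0.12 − (0.0562/2)(3.631) = +0.02 V.

+0.02 V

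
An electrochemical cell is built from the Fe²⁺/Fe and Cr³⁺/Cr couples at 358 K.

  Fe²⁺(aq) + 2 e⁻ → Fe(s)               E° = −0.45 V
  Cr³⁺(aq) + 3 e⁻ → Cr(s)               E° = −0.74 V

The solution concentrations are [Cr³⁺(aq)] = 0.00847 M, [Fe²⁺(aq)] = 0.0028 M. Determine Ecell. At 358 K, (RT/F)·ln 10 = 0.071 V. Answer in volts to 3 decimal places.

The Fe²⁺/Fe couple has the more positive E°, so it is the cathode; Cr³⁺/Cr is the anode.
E°cell = −0.45 − (−0.74) = +0.29 V, with n = 6 electrons transferred.
For the overall reaction 3 Fe²⁺(aq) + 2 Cr(s) → 3 Fe(s) + 2 Cr³⁺(aq), Q = [Cr³⁺(aq)]^2 / [Fe²⁺(aq)]^3 = 3.27×10^3, giving log Q = 3.514.
By the Nernst equation, E = +0.29 − (0.071/6)·(3.514) = +0.248 V.

+0.248 V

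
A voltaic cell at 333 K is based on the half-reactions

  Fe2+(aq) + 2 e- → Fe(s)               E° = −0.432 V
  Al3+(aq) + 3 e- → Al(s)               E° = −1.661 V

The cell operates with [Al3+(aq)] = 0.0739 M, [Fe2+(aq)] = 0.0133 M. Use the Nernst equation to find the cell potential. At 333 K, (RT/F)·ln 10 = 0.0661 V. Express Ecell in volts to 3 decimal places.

+1.192 V

The Fe²⁺/Fe couple has the more positive E°, so it is the cathode; Al³⁺/Al is the anode.
The standard potential is −0.432 − (−1.661) = +1.229 V and the balanced reaction transfers n = 6 electrons.
For the overall reaction 3 Fe2+(aq) + 2 Al(s) → 3 Fe(s) + 2 Al3+(aq), Q = [Al3+(aq)]^2 / [Fe2+(aq)]^3 = 2.32×10^3, giving log Q = 3.366.
By the Nernst equation, E = +1.229 − (0.0661/6)·(3.366) = +1.192 V.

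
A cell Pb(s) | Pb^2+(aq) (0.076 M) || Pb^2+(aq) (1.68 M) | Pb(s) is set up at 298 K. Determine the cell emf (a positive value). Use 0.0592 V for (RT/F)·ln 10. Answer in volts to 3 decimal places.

0.040 V

For a concentration cell E°cell = 0, since both electrodes use the same couple.
The compartment with the higher Pb^2+(aq) concentration (1.68 M) acts as the cathode; ions are reduced there and produced at the dilute (0.076 M) anode.
With n = 2, Ecell = −(0.0592/2)·log([dilute]/[conc]) = −(0.0592/2)·log(0.076/1.68) = +0.040 V.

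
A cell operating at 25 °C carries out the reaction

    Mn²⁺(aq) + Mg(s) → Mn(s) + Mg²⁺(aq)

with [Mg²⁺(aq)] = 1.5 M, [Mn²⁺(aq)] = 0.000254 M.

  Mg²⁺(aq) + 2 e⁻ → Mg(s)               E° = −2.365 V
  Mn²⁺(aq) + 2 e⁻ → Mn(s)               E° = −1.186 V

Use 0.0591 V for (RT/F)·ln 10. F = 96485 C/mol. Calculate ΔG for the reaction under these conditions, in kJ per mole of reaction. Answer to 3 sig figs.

−206 kJ/mol

With Mn²⁺/Mn reduced at the cathode, E°cell = −1.186 − (−2.365) = +1.179 V and n = 2.
Q = [Mg²⁺(aq)] / [Mn²⁺(aq)] = 5.91×10^3, so log Q = 3.771 and E = +1.179 − (0.0591/2)(3.771) = +1.0676 V.
Then ΔG = −nFE = −2 × 96485 × +1.0676 J/mol = −206 kJ/mol.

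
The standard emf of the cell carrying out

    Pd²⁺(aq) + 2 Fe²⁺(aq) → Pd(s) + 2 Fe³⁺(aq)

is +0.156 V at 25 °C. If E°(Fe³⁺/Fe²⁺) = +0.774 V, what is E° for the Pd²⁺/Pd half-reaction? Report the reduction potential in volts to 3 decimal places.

In the reaction as written the Pd²⁺/Pd couple is reduced (cathode) and Fe³⁺/Fe²⁺ is oxidized (anode), so E°cell = E°(Pd²⁺/Pd) − E°(Fe³⁺/Fe²⁺).
E°(Pd²⁺/Pd) = E°cell + E°(anode) = +0.156 + (+0.774) = +0.930 V.

+0.930 V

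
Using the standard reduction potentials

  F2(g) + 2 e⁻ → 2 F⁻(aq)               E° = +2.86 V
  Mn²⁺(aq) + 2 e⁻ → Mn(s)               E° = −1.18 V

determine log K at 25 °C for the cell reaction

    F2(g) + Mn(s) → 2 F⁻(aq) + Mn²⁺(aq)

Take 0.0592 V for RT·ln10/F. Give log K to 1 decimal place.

The F₂/F⁻ couple is reduced (cathode); E°cell = +2.86 − (−1.18) = +4.04 V with n = 2.
At equilibrium E = 0, so log K = nE°cell / 0.0592 = (2)(+4.04) / 0.0592 = 136.5.

log K = 136.5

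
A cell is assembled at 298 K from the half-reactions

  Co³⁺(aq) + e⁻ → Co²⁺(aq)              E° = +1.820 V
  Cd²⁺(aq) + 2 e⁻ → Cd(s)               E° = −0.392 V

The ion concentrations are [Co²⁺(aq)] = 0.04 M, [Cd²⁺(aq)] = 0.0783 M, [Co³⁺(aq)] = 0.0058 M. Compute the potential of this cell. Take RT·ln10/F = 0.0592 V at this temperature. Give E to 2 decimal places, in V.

Co³⁺/Co²⁺ is reduced (cathode, E° = +1.820 V) and Cd²⁺/Cd is oxidized (anode).
The standard potential is +1.820 − (−0.392) = +2.212 V and the balanced reaction transfers n = 2 electrons.
The balanced reaction is 2 Co³⁺(aq) + Cd(s) → 2 Co²⁺(aq) + Cd²⁺(aq), so Q = ([Co²⁺(aq)]^2·[Cd²⁺(aq)]) / [Co³⁺(aq)]^2 = 3.72 and log Q = 0.571.
E = E° − (0.0592/n)·log Q = +2.212 − (0.0592/2)(0.571) = +2.20 V.

+2.20 V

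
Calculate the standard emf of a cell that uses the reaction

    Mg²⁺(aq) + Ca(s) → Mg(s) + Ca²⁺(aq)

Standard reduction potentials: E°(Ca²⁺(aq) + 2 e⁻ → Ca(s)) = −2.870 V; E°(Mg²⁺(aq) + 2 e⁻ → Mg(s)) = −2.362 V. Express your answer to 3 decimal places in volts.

Mg²⁺(aq) gains electrons, so the Mg²⁺/Mg couple is the cathode; the Ca²⁺/Ca couple is the anode.
E°cell = E°(cathode) − E°(anode) = −2.362 − (−2.870) = +0.508 V.

+0.508 V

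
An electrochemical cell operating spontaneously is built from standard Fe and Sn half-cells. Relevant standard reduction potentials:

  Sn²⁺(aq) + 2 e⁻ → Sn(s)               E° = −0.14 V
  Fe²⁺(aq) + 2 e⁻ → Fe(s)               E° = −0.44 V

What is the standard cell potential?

The Sn²⁺/Sn couple has the higher E°, so Sn ion is reduced (cathode) and Fe is oxidized (anode).
E°cell = E°(cathode) − E°(anode) = −0.14 − (−0.44) = +0.30 V.

+0.30 V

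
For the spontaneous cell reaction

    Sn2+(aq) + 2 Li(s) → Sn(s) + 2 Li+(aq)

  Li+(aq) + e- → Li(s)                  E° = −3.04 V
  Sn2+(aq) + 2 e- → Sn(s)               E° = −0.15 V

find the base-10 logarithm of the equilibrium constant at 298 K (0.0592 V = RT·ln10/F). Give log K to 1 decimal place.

log K = 97.6

The Sn²⁺/Sn couple is reduced (cathode); E°cell = −0.15 − (−3.04) = +2.89 V with n = 2.
At equilibrium E = 0, so log K = nE°cell / 0.0592 = (2)(+2.89) / 0.0592 = 97.6.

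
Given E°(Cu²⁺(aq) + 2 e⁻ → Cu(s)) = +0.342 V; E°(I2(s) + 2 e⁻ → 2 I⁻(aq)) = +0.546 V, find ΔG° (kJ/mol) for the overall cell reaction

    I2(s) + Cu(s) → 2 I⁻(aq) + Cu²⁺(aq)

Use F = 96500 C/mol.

In the reaction as written I2(s) is reduced, so the I₂/I⁻ couple is the cathode and Cu²⁺/Cu is the anode.
E°cell = +0.546 − (+0.342) = +0.204 V; balancing electrons gives n = 2.
ΔG° = −nFE°cell = −(2)(96500)(+0.204) J/mol = −39.4 kJ/mol.

−39.4 kJ/mol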